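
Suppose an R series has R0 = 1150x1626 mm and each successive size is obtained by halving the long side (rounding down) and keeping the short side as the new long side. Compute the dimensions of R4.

287 × 406 mm

R1: ⌊1626/2⌋ × 1150 = 813 × 1150 mm
R2: ⌊1150/2⌋ × 813 = 575 × 813 mm
R3: ⌊813/2⌋ × 575 = 406 × 575 mm
R4: ⌊575/2⌋ × 406 = 287 × 406 mm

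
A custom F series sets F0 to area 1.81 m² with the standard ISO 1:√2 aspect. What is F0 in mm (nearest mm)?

1131 × 1600 mm

Let the short side be w mm. Then w · w√2 = 1.81 m² = 1,810,000 mm².
w² = 1,810,000/√2, so w ≈ 1131.3 mm; long side = w√2 ≈ 1599.9 mm.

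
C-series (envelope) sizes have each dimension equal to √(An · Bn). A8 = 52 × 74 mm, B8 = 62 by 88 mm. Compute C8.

Short side: √(52 · 62) = √3224 ≈ 56.8 → 57 mm
Long side: √(74 · 88) = √6512 ≈ 80.7 → 81 mm

57 × 81 mm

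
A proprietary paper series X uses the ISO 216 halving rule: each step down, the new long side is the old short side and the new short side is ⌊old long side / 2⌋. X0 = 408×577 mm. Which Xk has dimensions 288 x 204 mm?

X0: 408 × 577 mm
X1: 288 × 408 mm
X2: 204 × 288 mm
X3: 144 × 204 mm
→ matches X2.

X2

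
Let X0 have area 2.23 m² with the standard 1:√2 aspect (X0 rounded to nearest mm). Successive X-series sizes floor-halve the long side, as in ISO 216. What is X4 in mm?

314 × 444 mm

Let X0's short side be w mm. w · w√2 = 2.23 m² = 2,230,000 mm², so w ≈ 1255.7 mm and w√2 ≈ 1775.9 mm → X0 = 1256 × 1776 mm.
X1: ⌊1776/2⌋ × 1256 = 888 × 1256 mm
X2: ⌊1256/2⌋ × 888 = 628 × 888 mm
X3: ⌊888/2⌋ × 628 = 444 × 628 mm
X4: ⌊628/2⌋ × 444 = 314 × 444 mm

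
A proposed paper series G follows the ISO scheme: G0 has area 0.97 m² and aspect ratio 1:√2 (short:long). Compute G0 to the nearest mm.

828 × 1171 mm

Let the short side be w mm. Then w · w√2 = 0.97 m² = 970,000 mm².
w² = 970,000/√2, so w ≈ 828.2 mm; long side = w√2 ≈ 1171.2 mm.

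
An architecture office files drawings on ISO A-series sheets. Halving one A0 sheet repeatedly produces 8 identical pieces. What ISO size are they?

8 = 2^3, so 3 halving steps.
A0 → A1 → … → A3 after 3 steps.

A3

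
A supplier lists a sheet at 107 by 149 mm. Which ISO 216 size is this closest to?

Aspect ratio 149/107 ≈ 1.393 (ISO target is √2 ≈ 1.414).
In the A-series (A0 area = 1 m²): A6 = 105 × 148 mm.
Off by 3 mm total — nearest standard size.

A6 (105 × 148 mm)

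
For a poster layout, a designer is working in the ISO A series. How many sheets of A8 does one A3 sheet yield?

Each ISO step halves the sheet: 1 × A3 → 2 × A4 → 4 × A5 → 8 × A6 → …
From A3 to A8 is 5 halving steps: 2^5 = 32.

32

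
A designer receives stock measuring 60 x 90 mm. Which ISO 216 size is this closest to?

Aspect ratio 90/60 ≈ 1.500 (ISO target is √2 ≈ 1.414).
In the B-series (B0 = 1000 × 1414 mm): B8 = 62 × 88 mm.
Off by 4 mm total — nearest standard size.

B8 (62 × 88 mm)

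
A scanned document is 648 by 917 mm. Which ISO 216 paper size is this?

Aspect ratio 917/648 ≈ 1.415 — close to the ISO √2 ≈ 1.414.
In the C-series (envelope sizes, between A and B): C1 = 648 × 917 mm.

C1 (648 × 917 mm)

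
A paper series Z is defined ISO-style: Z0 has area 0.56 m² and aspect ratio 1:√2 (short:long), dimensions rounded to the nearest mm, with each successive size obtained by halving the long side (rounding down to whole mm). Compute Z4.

157 × 222 mm

Let Z0's short side be w mm. w · w√2 = 0.56 m² = 560,000 mm², so w ≈ 629.3 mm and w√2 ≈ 889.9 mm → Z0 = 629 × 890 mm.
Z1: ⌊890/2⌋ × 629 = 445 × 629 mm
Z2: ⌊629/2⌋ × 445 = 314 × 445 mm
Z3: ⌊445/2⌋ × 314 = 222 × 314 mm
Z4: ⌊314/2⌋ × 222 = 157 × 222 mm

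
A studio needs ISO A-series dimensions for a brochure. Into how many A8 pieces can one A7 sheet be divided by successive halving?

2

A7 = 74 × 105 mm; A8 = 52 × 74 mm.
Each halving step doubles the count; 1 step from A7 to A8.
2^1 = 2.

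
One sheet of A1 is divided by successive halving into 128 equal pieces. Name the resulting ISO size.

A8

128 = 2^7, so 7 halving steps.
A1 → A2 → … → A8 after 7 steps.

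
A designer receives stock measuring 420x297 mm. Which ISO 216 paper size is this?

A3 (297 × 420 mm)

Aspect ratio 420/297 ≈ 1.414 — close to the ISO √2 ≈ 1.414.
In the A-series (A0 area = 1 m²): A3 = 297 × 420 mm.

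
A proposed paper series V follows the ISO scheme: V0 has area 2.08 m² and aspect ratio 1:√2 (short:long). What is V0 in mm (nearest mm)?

Let the short side be w mm. Then w · w√2 = 2.08 m² = 2,080,000 mm².
w² = 2,080,000/√2, so w ≈ 1212.8 mm; long side = w√2 ≈ 1715.1 mm.

1213 × 1715 mm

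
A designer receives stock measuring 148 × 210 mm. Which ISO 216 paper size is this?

Aspect ratio 210/148 ≈ 1.419 — close to the ISO √2 ≈ 1.414.
In the A-series (A0 area = 1 m²): A5 = 148 × 210 mm.

A5 (148 × 210 mm)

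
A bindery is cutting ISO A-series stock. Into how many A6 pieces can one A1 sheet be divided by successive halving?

32

A1 = 594 × 841 mm; A6 = 105 × 148 mm.
Each halving step doubles the count; 5 steps from A1 to A6.
2^5 = 32.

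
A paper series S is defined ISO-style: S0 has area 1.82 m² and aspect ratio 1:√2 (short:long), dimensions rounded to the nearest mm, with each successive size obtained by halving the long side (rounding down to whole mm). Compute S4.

283 × 401 mm

Let S0's short side be w mm. w · w√2 = 1.82 m² = 1,820,000 mm², so w ≈ 1134.4 mm and w√2 ≈ 1604.3 mm → S0 = 1134 × 1604 mm.
S1: ⌊1604/2⌋ × 1134 = 802 × 1134 mm
S2: ⌊1134/2⌋ × 802 = 567 × 802 mm
S3: ⌊802/2⌋ × 567 = 401 × 567 mm
S4: ⌊567/2⌋ × 401 = 283 × 401 mm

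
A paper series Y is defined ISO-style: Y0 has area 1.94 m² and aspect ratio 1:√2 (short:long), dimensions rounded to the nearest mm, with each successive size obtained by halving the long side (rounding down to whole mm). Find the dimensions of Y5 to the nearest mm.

207 × 292 mm

Let Y0's short side be w mm. w · w√2 = 1.94 m² = 1,940,000 mm², so w ≈ 1171.2 mm and w√2 ≈ 1656.4 mm → Y0 = 1171 × 1656 mm.
Y1: ⌊1656/2⌋ × 1171 = 828 × 1171 mm
Y2: ⌊1171/2⌋ × 828 = 585 × 828 mm
Y3: ⌊828/2⌋ × 585 = 414 × 585 mm
Y4: ⌊585/2⌋ × 414 = 292 × 414 mm
Y5: ⌊414/2⌋ × 292 = 207 × 292 mm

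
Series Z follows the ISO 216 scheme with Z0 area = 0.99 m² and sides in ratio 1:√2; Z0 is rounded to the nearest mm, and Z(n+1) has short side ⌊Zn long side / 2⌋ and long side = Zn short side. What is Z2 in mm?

Let Z0's short side be w mm. w · w√2 = 0.99 m² = 990,000 mm², so w ≈ 836.7 mm and w√2 ≈ 1183.2 mm → Z0 = 837 × 1183 mm.
Z1: ⌊1183/2⌋ × 837 = 591 × 837 mm
Z2: ⌊837/2⌋ × 591 = 418 × 591 mm

418 × 591 mm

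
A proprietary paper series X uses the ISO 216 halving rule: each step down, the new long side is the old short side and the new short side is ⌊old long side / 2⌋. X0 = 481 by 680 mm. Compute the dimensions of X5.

85 × 120 mm

X1: ⌊680/2⌋ × 481 = 340 × 481 mm
X2: ⌊481/2⌋ × 340 = 240 × 340 mm
X3: ⌊340/2⌋ × 240 = 170 × 240 mm
X4: ⌊240/2⌋ × 170 = 120 × 170 mm
X5: ⌊170/2⌋ × 120 = 85 × 120 mm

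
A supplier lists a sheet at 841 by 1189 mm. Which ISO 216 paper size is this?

Aspect ratio 1189/841 ≈ 1.414 — close to the ISO √2 ≈ 1.414.
In the A-series (A0 area = 1 m²): A0 = 841 × 1189 mm.

A0 (841 × 1189 mm)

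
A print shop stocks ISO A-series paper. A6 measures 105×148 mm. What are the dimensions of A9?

A7: ⌊148/2⌋ × 105 = 74 × 105 mm
A8: ⌊105/2⌋ × 74 = 52 × 74 mm
A9: ⌊74/2⌋ × 52 = 37 × 52 mm

37 × 52 mm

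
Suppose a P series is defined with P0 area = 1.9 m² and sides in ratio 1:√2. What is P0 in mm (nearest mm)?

1159 × 1639 mm

Let the short side be w mm. Then w · w√2 = 1.9 m² = 1,900,000 mm².
w² = 1,900,000/√2, so w ≈ 1159.1 mm; long side = w√2 ≈ 1639.2 mm.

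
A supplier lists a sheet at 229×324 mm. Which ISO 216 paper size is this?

Aspect ratio 324/229 ≈ 1.415 — close to the ISO √2 ≈ 1.414.
In the C-series (envelope sizes, between A and B): C4 = 229 × 324 mm.

C4 (229 × 324 mm)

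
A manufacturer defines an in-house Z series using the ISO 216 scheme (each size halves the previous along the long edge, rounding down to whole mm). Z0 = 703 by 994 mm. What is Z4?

Z1: ⌊994/2⌋ × 703 = 497 × 703 mm
Z2: ⌊703/2⌋ × 497 = 351 × 497 mm
Z3: ⌊497/2⌋ × 351 = 248 × 351 mm
Z4: ⌊351/2⌋ × 248 = 175 × 248 mm

175 × 248 mm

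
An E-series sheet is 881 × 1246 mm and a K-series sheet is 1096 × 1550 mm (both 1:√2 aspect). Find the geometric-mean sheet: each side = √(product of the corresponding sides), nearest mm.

983 × 1390 mm

Short side: √(881 · 1096) = √965576 ≈ 982.6 → 983 mm
Long side: √(1246 · 1550) = √1931300 ≈ 1389.7 → 1390 mm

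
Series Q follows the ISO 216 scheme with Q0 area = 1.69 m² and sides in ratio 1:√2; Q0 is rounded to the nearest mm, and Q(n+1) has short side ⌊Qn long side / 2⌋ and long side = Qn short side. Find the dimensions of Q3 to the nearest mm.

Let Q0's short side be w mm. w · w√2 = 1.69 m² = 1,690,000 mm², so w ≈ 1093.2 mm and w√2 ≈ 1546.0 mm → Q0 = 1093 × 1546 mm.
Q1: ⌊1546/2⌋ × 1093 = 773 × 1093 mm
Q2: ⌊1093/2⌋ × 773 = 546 × 773 mm
Q3: ⌊773/2⌋ × 546 = 386 × 546 mm

386 × 546 mm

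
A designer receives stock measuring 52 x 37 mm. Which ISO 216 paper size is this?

Aspect ratio 52/37 ≈ 1.405 — close to the ISO √2 ≈ 1.414.
In the A-series (A0 area = 1 m²): A9 = 37 × 52 mm.

A9 (37 × 52 mm)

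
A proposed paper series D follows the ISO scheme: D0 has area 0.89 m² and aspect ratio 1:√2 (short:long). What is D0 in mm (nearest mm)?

793 × 1122 mm

Let the short side be w mm. Then w · w√2 = 0.89 m² = 890,000 mm².
w² = 890,000/√2, so w ≈ 793.3 mm; long side = w√2 ≈ 1121.9 mm.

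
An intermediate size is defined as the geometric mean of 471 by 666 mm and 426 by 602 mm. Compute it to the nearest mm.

Short side: √(471 · 426) = √200646 ≈ 447.9 → 448 mm
Long side: √(666 · 602) = √400932 ≈ 633.2 → 633 mm

448 × 633 mm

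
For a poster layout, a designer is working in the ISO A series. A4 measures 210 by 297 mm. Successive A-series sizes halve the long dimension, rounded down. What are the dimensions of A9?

A5: ⌊297/2⌋ × 210 = 148 × 210 mm
A6: ⌊210/2⌋ × 148 = 105 × 148 mm
A7: ⌊148/2⌋ × 105 = 74 × 105 mm
A8: ⌊105/2⌋ × 74 = 52 × 74 mm
A9: ⌊74/2⌋ × 52 = 37 × 52 mm

37 × 52 mm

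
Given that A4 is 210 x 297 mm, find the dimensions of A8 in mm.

A5: ⌊297/2⌋ × 210 = 148 × 210 mm
A6: ⌊210/2⌋ × 148 = 105 × 148 mm
A7: ⌊148/2⌋ × 105 = 74 × 105 mm
A8: ⌊105/2⌋ × 74 = 52 × 74 mm

52 × 74 mm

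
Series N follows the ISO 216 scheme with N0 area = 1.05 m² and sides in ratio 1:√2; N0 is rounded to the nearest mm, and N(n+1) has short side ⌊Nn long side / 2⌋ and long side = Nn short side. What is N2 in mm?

Let N0's short side be w mm. w · w√2 = 1.05 m² = 1,050,000 mm², so w ≈ 861.7 mm and w√2 ≈ 1218.6 mm → N0 = 862 × 1219 mm.
N1: ⌊1219/2⌋ × 862 = 609 × 862 mm
N2: ⌊862/2⌋ × 609 = 431 × 609 mm

431 × 609 mm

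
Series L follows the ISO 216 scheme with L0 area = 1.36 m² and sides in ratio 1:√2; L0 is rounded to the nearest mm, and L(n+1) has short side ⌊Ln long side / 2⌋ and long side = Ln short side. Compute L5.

Let L0's short side be w mm. w · w√2 = 1.36 m² = 1,360,000 mm², so w ≈ 980.6 mm and w√2 ≈ 1386.8 mm → L0 = 981 × 1387 mm.
L1: ⌊1387/2⌋ × 981 = 693 × 981 mm
L2: ⌊981/2⌋ × 693 = 490 × 693 mm
L3: ⌊693/2⌋ × 490 = 346 × 490 mm
L4: ⌊490/2⌋ × 346 = 245 × 346 mm
L5: ⌊346/2⌋ × 245 = 173 × 245 mm

173 × 245 mm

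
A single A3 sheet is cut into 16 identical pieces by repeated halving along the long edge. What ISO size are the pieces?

16 = 2^4, so 4 halving steps.
A3 → A4 → … → A7 after 4 steps.

A7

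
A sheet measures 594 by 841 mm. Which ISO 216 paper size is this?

A1 (594 × 841 mm)

Aspect ratio 841/594 ≈ 1.416 — close to the ISO √2 ≈ 1.414.
In the A-series (A0 area = 1 m²): A1 = 594 × 841 mm.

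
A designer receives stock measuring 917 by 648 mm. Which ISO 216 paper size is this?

Aspect ratio 917/648 ≈ 1.415 — close to the ISO √2 ≈ 1.414.
In the C-series (envelope sizes, between A and B): C1 = 648 × 917 mm.

C1 (648 × 917 mm)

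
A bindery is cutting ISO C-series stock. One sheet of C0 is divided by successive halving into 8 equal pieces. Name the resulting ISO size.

8 = 2^3, so 3 halving steps.
C0 → C1 → … → C3 after 3 steps.

C3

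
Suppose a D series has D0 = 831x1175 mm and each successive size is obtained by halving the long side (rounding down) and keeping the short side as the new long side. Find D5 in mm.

146 × 207 mm

D1: ⌊1175/2⌋ × 831 = 587 × 831 mm
D2: ⌊831/2⌋ × 587 = 415 × 587 mm
D3: ⌊587/2⌋ × 415 = 293 × 415 mm
D4: ⌊415/2⌋ × 293 = 207 × 293 mm
D5: ⌊293/2⌋ × 207 = 146 × 207 mm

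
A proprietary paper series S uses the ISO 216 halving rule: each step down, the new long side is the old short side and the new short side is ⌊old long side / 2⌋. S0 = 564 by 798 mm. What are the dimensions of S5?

99 × 141 mm

S1: ⌊798/2⌋ × 564 = 399 × 564 mm
S2: ⌊564/2⌋ × 399 = 282 × 399 mm
S3: ⌊399/2⌋ × 282 = 199 × 282 mm
S4: ⌊282/2⌋ × 199 = 141 × 199 mm
S5: ⌊199/2⌋ × 141 = 99 × 141 mm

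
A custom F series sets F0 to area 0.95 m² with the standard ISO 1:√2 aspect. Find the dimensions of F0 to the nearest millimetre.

820 × 1159 mm

Let the short side be w mm. Then w · w√2 = 0.95 m² = 950,000 mm².
w² = 950,000/√2, so w ≈ 819.6 mm; long side = w√2 ≈ 1159.1 mm.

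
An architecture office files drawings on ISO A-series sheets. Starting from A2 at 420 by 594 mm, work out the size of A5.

A3: ⌊594/2⌋ × 420 = 297 × 420 mm
A4: ⌊420/2⌋ × 297 = 210 × 297 mm
A5: ⌊297/2⌋ × 210 = 148 × 210 mm

148 × 210 mm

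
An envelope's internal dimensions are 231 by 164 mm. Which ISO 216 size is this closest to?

C5 (162 × 229 mm)

Aspect ratio 231/164 ≈ 1.409 — close to the ISO √2 ≈ 1.414.
In the C-series (envelope sizes, between A and B): C5 = 162 × 229 mm.
Off by 4 mm total — nearest standard size.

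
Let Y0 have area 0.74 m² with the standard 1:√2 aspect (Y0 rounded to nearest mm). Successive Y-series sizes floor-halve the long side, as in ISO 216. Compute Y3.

255 × 361 mm

Let Y0's short side be w mm. w · w√2 = 0.74 m² = 740,000 mm², so w ≈ 723.4 mm and w√2 ≈ 1023.0 mm → Y0 = 723 × 1023 mm.
Y1: ⌊1023/2⌋ × 723 = 511 × 723 mm
Y2: ⌊723/2⌋ × 511 = 361 × 511 mm
Y3: ⌊511/2⌋ × 361 = 255 × 361 mm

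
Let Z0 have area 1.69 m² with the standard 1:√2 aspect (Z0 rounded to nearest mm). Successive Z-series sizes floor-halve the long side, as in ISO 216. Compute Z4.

273 × 386 mm

Let Z0's short side be w mm. w · w√2 = 1.69 m² = 1,690,000 mm², so w ≈ 1093.2 mm and w√2 ≈ 1546.0 mm → Z0 = 1093 × 1546 mm.
Z1: ⌊1546/2⌋ × 1093 = 773 × 1093 mm
Z2: ⌊1093/2⌋ × 773 = 546 × 773 mm
Z3: ⌊773/2⌋ × 546 = 386 × 546 mm
Z4: ⌊546/2⌋ × 386 = 273 × 386 mm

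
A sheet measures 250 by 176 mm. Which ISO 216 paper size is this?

Aspect ratio 250/176 ≈ 1.420 — close to the ISO √2 ≈ 1.414.
In the B-series (B0 = 1000 × 1414 mm): B5 = 176 × 250 mm.

B5 (176 × 250 mm)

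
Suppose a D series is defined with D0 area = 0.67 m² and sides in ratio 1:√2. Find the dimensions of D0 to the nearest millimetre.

688 × 973 mm

Let the short side be w mm. Then w · w√2 = 0.67 m² = 670,000 mm².
w² = 670,000/√2, so w ≈ 688.3 mm; long side = w√2 ≈ 973.4 mm.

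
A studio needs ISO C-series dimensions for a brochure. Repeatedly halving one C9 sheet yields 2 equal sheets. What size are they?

2 = 2^1, so 1 halving step.
C9 → C10 → … → C10 after 1 step.

C10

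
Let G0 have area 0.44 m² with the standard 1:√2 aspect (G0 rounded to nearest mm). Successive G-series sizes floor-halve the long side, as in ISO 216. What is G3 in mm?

Let G0's short side be w mm. w · w√2 = 0.44 m² = 440,000 mm², so w ≈ 557.8 mm and w√2 ≈ 788.8 mm → G0 = 558 × 789 mm.
G1: ⌊789/2⌋ × 558 = 394 × 558 mm
G2: ⌊558/2⌋ × 394 = 279 × 394 mm
G3: ⌊394/2⌋ × 279 = 197 × 279 mm

197 × 279 mm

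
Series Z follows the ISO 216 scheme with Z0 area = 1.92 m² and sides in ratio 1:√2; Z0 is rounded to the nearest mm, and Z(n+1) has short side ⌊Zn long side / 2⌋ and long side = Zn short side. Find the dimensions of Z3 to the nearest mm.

412 × 582 mm

Let Z0's short side be w mm. w · w√2 = 1.92 m² = 1,920,000 mm², so w ≈ 1165.2 mm and w√2 ≈ 1647.8 mm → Z0 = 1165 × 1648 mm.
Z1: ⌊1648/2⌋ × 1165 = 824 × 1165 mm
Z2: ⌊1165/2⌋ × 824 = 582 × 824 mm
Z3: ⌊824/2⌋ × 582 = 412 × 582 mm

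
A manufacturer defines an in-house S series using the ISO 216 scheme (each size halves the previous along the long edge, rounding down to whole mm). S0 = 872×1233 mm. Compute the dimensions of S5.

154 × 218 mm

S1: ⌊1233/2⌋ × 872 = 616 × 872 mm
S2: ⌊872/2⌋ × 616 = 436 × 616 mm
S3: ⌊616/2⌋ × 436 = 308 × 436 mm
S4: ⌊436/2⌋ × 308 = 218 × 308 mm
S5: ⌊308/2⌋ × 218 = 154 × 218 mm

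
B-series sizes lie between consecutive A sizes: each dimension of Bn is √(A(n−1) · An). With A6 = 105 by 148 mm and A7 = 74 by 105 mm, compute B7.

88 × 125 mm

Short side: √(105 · 74) = √7770 ≈ 88.1 → 88 mm
Long side: √(148 · 105) = √15540 ≈ 124.7 → 125 mm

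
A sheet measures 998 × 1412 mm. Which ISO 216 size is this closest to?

B0 (1000 × 1414 mm)

Aspect ratio 1412/998 ≈ 1.415 — close to the ISO √2 ≈ 1.414.
In the B-series (B0 = 1000 × 1414 mm): B0 = 1000 × 1414 mm.
Off by 4 mm total — nearest standard size.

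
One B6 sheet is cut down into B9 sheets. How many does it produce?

Each ISO step halves the sheet: 1 × B6 → 2 × B7 → 4 × B8 → 8 × B9
From B6 to B9 is 3 halving steps: 2^3 = 8.

8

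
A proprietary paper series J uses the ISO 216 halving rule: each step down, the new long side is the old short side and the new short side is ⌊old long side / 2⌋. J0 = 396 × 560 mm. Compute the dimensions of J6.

J1: ⌊560/2⌋ × 396 = 280 × 396 mm
J2: ⌊396/2⌋ × 280 = 198 × 280 mm
J3: ⌊280/2⌋ × 198 = 140 × 198 mm
J4: ⌊198/2⌋ × 140 = 99 × 140 mm
J5: ⌊140/2⌋ × 99 = 70 × 99 mm
J6: ⌊99/2⌋ × 70 = 49 × 70 mm

49 × 70 mm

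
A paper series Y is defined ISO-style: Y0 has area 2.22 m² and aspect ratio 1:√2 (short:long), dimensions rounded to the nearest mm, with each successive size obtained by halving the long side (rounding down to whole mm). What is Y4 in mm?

313 × 443 mm

Let Y0's short side be w mm. w · w√2 = 2.22 m² = 2,220,000 mm², so w ≈ 1252.9 mm and w√2 ≈ 1771.9 mm → Y0 = 1253 × 1772 mm.
Y1: ⌊1772/2⌋ × 1253 = 886 × 1253 mm
Y2: ⌊1253/2⌋ × 886 = 626 × 886 mm
Y3: ⌊886/2⌋ × 626 = 443 × 626 mm
Y4: ⌊626/2⌋ × 443 = 313 × 443 mm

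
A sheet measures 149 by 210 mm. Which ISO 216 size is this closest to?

A5 (148 × 210 mm)

Aspect ratio 210/149 ≈ 1.409 — close to the ISO √2 ≈ 1.414.
In the A-series (A0 area = 1 m²): A5 = 148 × 210 mm.
Off by 1 mm total — nearest standard size.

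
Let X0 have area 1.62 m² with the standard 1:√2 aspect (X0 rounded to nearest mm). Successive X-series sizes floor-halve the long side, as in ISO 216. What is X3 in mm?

Let X0's short side be w mm. w · w√2 = 1.62 m² = 1,620,000 mm², so w ≈ 1070.3 mm and w√2 ≈ 1513.6 mm → X0 = 1070 × 1514 mm.
X1: ⌊1514/2⌋ × 1070 = 757 × 1070 mm
X2: ⌊1070/2⌋ × 757 = 535 × 757 mm
X3: ⌊757/2⌋ × 535 = 378 × 535 mm

378 × 535 mm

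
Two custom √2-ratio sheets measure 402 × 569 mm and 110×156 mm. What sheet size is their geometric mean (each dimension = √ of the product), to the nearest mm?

210 × 298 mm

Short side: √(402 · 110) = √44220 ≈ 210.3 → 210 mm
Long side: √(569 · 156) = √88764 ≈ 297.9 → 298 mm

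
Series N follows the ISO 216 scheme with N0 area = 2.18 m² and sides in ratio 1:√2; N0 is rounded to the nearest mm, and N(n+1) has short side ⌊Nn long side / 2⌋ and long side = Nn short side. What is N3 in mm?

439 × 621 mm

Let N0's short side be w mm. w · w√2 = 2.18 m² = 2,180,000 mm², so w ≈ 1241.6 mm and w√2 ≈ 1755.8 mm → N0 = 1242 × 1756 mm.
N1: ⌊1756/2⌋ × 1242 = 878 × 1242 mm
N2: ⌊1242/2⌋ × 878 = 621 × 878 mm
N3: ⌊878/2⌋ × 621 = 439 × 621 mm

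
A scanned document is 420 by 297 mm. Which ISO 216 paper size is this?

Aspect ratio 420/297 ≈ 1.414 — close to the ISO √2 ≈ 1.414.
In the A-series (A0 area = 1 m²): A3 = 297 × 420 mm.

A3 (297 × 420 mm)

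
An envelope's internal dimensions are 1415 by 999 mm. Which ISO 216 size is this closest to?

Aspect ratio 1415/999 ≈ 1.416 — close to the ISO √2 ≈ 1.414.
In the B-series (B0 = 1000 × 1414 mm): B0 = 1000 × 1414 mm.
Off by 2 mm total — nearest standard size.

B0 (1000 × 1414 mm)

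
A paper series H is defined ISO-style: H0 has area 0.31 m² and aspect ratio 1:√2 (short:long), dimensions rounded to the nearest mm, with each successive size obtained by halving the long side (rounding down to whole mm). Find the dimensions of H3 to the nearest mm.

Let H0's short side be w mm. w · w√2 = 0.31 m² = 310,000 mm², so w ≈ 468.2 mm and w√2 ≈ 662.1 mm → H0 = 468 × 662 mm.
H1: ⌊662/2⌋ × 468 = 331 × 468 mm
H2: ⌊468/2⌋ × 331 = 234 × 331 mm
H3: ⌊331/2⌋ × 234 = 165 × 234 mm

165 × 234 mm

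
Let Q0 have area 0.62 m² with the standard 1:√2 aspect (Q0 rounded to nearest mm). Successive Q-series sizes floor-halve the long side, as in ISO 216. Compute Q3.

Let Q0's short side be w mm. w · w√2 = 0.62 m² = 620,000 mm², so w ≈ 662.1 mm and w√2 ≈ 936.4 mm → Q0 = 662 × 936 mm.
Q1: ⌊936/2⌋ × 662 = 468 × 662 mm
Q2: ⌊662/2⌋ × 468 = 331 × 468 mm
Q3: ⌊468/2⌋ × 331 = 234 × 331 mm

234 × 331 mm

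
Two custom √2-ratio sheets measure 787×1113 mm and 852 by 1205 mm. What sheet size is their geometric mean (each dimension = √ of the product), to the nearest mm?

Short side: √(787 · 852) = √670524 ≈ 818.9 → 819 mm
Long side: √(1113 · 1205) = √1341165 ≈ 1158.1 → 1158 mm

819 × 1158 mm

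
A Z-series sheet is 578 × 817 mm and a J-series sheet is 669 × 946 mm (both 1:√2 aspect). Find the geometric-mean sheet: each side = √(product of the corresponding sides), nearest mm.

622 × 879 mm

Short side: √(578 · 669) = √386682 ≈ 621.8 → 622 mm
Long side: √(817 · 946) = √772882 ≈ 879.1 → 879 mm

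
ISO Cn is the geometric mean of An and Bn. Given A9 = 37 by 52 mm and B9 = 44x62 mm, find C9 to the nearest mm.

40 × 57 mm

Short side: √(37 · 44) = √1628 ≈ 40.3 → 40 mm
Long side: √(52 · 62) = √3224 ≈ 56.8 → 57 mm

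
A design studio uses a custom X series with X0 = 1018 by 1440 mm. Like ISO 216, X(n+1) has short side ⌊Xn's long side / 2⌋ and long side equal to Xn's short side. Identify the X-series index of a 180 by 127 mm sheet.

X0: 1018 × 1440 mm
X1: 720 × 1018 mm
X2: 509 × 720 mm
X3: 360 × 509 mm
X4: 254 × 360 mm
X5: 180 × 254 mm
X6: 127 × 180 mm
X7: 90 × 127 mm
→ matches X6.

X6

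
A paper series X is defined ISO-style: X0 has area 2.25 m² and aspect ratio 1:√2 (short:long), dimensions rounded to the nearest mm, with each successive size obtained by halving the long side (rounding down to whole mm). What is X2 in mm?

630 × 892 mm

Let X0's short side be w mm. w · w√2 = 2.25 m² = 2,250,000 mm², so w ≈ 1261.3 mm and w√2 ≈ 1783.8 mm → X0 = 1261 × 1784 mm.
X1: ⌊1784/2⌋ × 1261 = 892 × 1261 mm
X2: ⌊1261/2⌋ × 892 = 630 × 892 mm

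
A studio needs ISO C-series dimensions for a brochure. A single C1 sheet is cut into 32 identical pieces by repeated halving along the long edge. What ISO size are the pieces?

32 = 2^5, so 5 halving steps.
C1 → C2 → … → C6 after 5 steps.

C6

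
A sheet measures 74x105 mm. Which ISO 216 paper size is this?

A7 (74 × 105 mm)

Aspect ratio 105/74 ≈ 1.419 — close to the ISO √2 ≈ 1.414.
In the A-series (A0 area = 1 m²): A7 = 74 × 105 mm.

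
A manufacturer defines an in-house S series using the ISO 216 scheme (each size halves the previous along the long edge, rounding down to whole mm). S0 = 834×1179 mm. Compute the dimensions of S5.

147 × 208 mm

S1: ⌊1179/2⌋ × 834 = 589 × 834 mm
S2: ⌊834/2⌋ × 589 = 417 × 589 mm
S3: ⌊589/2⌋ × 417 = 294 × 417 mm
S4: ⌊417/2⌋ × 294 = 208 × 294 mm
S5: ⌊294/2⌋ × 208 = 147 × 208 mm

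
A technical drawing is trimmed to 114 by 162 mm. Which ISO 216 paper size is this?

Aspect ratio 162/114 ≈ 1.421 — close to the ISO √2 ≈ 1.414.
In the C-series (envelope sizes, between A and B): C6 = 114 × 162 mm.

C6 (114 × 162 mm)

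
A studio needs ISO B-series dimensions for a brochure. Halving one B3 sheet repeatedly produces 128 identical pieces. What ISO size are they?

B10

128 = 2^7, so 7 halving steps.
B3 → B4 → … → B10 after 7 steps.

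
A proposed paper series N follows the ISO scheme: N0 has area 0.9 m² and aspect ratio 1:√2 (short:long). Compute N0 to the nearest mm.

Let the short side be w mm. Then w · w√2 = 0.9 m² = 900,000 mm².
w² = 900,000/√2, so w ≈ 797.7 mm; long side = w√2 ≈ 1128.2 mm.

798 × 1128 mm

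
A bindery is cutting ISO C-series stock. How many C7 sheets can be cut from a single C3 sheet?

Each ISO step halves the sheet: 1 × C3 → 2 × C4 → 4 × C5 → 8 × C6 → …
From C3 to C7 is 4 halving steps: 2^4 = 16.

16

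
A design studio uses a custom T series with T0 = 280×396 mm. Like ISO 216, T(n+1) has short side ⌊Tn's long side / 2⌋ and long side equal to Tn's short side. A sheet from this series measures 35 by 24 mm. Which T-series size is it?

T0: 280 × 396 mm
T1: 198 × 280 mm
T2: 140 × 198 mm
T3: 99 × 140 mm
T4: 70 × 99 mm
T5: 49 × 70 mm
T6: 35 × 49 mm
T7: 24 × 35 mm
T8: 17 × 24 mm
→ matches T7.

T7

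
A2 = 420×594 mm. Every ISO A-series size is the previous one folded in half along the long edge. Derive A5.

148 × 210 mm

A3: ⌊594/2⌋ × 420 = 297 × 420 mm
A4: ⌊420/2⌋ × 297 = 210 × 297 mm
A5: ⌊297/2⌋ × 210 = 148 × 210 mm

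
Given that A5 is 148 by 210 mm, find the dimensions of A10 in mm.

A6: ⌊210/2⌋ × 148 = 105 × 148 mm
A7: ⌊148/2⌋ × 105 = 74 × 105 mm
A8: ⌊105/2⌋ × 74 = 52 × 74 mm
A9: ⌊74/2⌋ × 52 = 37 × 52 mm
A10: ⌊52/2⌋ × 37 = 26 × 37 mm

26 × 37 mm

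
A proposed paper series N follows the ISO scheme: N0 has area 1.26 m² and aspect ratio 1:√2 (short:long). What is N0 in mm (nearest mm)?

Let the short side be w mm. Then w · w√2 = 1.26 m² = 1,260,000 mm².
w² = 1,260,000/√2, so w ≈ 943.9 mm; long side = w√2 ≈ 1334.9 mm.

944 × 1335 mm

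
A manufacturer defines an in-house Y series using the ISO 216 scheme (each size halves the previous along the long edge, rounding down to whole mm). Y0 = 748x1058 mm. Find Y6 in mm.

Y1: ⌊1058/2⌋ × 748 = 529 × 748 mm
Y2: ⌊748/2⌋ × 529 = 374 × 529 mm
Y3: ⌊529/2⌋ × 374 = 264 × 374 mm
Y4: ⌊374/2⌋ × 264 = 187 × 264 mm
Y5: ⌊264/2⌋ × 187 = 132 × 187 mm
Y6: ⌊187/2⌋ × 132 = 93 × 132 mm

93 × 132 mm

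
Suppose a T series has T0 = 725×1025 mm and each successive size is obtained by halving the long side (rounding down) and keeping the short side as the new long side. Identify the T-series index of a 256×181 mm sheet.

T4

T0: 725 × 1025 mm
T1: 512 × 725 mm
T2: 362 × 512 mm
T3: 256 × 362 mm
T4: 181 × 256 mm
T5: 128 × 181 mm
→ matches T4.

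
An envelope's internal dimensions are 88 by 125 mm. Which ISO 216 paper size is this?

B7 (88 × 125 mm)

Aspect ratio 125/88 ≈ 1.420 — close to the ISO √2 ≈ 1.414.
In the B-series (B0 = 1000 × 1414 mm): B7 = 88 × 125 mm.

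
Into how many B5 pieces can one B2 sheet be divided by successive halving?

8

Each ISO step halves the sheet: 1 × B2 → 2 × B3 → 4 × B4 → 8 × B5
From B2 to B5 is 3 halving steps: 2^3 = 8.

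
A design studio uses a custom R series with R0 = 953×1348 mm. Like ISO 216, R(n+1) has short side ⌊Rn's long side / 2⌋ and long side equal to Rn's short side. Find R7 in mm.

84 × 119 mm

R1 = 674 × 953 mm (from R0 by 1 halving).
R2: ⌊953/2⌋ × 674 = 476 × 674 mm
R3: ⌊674/2⌋ × 476 = 337 × 476 mm
R4: ⌊476/2⌋ × 337 = 238 × 337 mm
R5: ⌊337/2⌋ × 238 = 168 × 238 mm
R6: ⌊238/2⌋ × 168 = 119 × 168 mm
R7: ⌊168/2⌋ × 119 = 84 × 119 mm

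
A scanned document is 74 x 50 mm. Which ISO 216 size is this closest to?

A8 (52 × 74 mm)

Aspect ratio 74/50 ≈ 1.480 (ISO target is √2 ≈ 1.414).
In the A-series (A0 area = 1 m²): A8 = 52 × 74 mm.
Off by 2 mm total — nearest standard size.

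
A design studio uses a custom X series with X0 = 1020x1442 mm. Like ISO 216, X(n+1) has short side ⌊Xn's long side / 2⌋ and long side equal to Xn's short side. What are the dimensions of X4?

X1: ⌊1442/2⌋ × 1020 = 721 × 1020 mm
X2: ⌊1020/2⌋ × 721 = 510 × 721 mm
X3: ⌊721/2⌋ × 510 = 360 × 510 mm
X4: ⌊510/2⌋ × 360 = 255 × 360 mm

255 × 360 mm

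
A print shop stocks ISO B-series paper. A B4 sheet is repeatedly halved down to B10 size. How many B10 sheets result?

Each ISO step halves the sheet: 1 × B4 → 2 × B5 → 4 × B6 → 8 × B7 → …
From B4 to B10 is 6 halving steps: 2^6 = 64.

64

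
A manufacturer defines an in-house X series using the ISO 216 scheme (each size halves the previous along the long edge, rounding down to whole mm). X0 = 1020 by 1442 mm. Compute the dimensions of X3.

360 × 510 mm

X1: ⌊1442/2⌋ × 1020 = 721 × 1020 mm
X2: ⌊1020/2⌋ × 721 = 510 × 721 mm
X3: ⌊721/2⌋ × 510 = 360 × 510 mm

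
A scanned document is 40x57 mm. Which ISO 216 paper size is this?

Aspect ratio 57/40 ≈ 1.425 — close to the ISO √2 ≈ 1.414.
In the C-series (envelope sizes, between A and B): C9 = 40 × 57 mm.

C9 (40 × 57 mm)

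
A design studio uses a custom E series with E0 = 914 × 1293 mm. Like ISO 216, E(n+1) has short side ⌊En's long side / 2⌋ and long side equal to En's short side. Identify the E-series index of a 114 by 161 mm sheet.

E6

E0: 914 × 1293 mm
E1: 646 × 914 mm
E2: 457 × 646 mm
E3: 323 × 457 mm
E4: 228 × 323 mm
E5: 161 × 228 mm
E6: 114 × 161 mm
E7: 80 × 114 mm
→ matches E6.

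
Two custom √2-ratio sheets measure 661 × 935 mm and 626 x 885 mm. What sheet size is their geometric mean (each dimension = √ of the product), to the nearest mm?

Short side: √(661 · 626) = √413786 ≈ 643.3 → 643 mm
Long side: √(935 · 885) = √827475 ≈ 909.7 → 910 mm

643 × 910 mm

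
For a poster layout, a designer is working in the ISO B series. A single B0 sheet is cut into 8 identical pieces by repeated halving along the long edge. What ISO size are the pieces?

B3

8 = 2^3, so 3 halving steps.
B0 → B1 → … → B3 after 3 steps.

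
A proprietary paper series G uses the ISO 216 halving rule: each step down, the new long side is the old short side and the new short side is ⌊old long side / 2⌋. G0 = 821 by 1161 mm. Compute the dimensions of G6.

102 × 145 mm

G1 = 580 × 821 mm (from G0 by 1 halving).
G2: ⌊821/2⌋ × 580 = 410 × 580 mm
G3: ⌊580/2⌋ × 410 = 290 × 410 mm
G4: ⌊410/2⌋ × 290 = 205 × 290 mm
G5: ⌊290/2⌋ × 205 = 145 × 205 mm
G6: ⌊205/2⌋ × 145 = 102 × 145 mm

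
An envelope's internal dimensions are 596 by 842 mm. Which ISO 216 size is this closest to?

A1 (594 × 841 mm)

Aspect ratio 842/596 ≈ 1.413 — close to the ISO √2 ≈ 1.414.
In the A-series (A0 area = 1 m²): A1 = 594 × 841 mm.
Off by 3 mm total — nearest standard size.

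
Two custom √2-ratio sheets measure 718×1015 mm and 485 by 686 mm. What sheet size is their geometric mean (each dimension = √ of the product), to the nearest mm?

Short side: √(718 · 485) = √348230 ≈ 590.1 → 590 mm
Long side: √(1015 · 686) = √696290 ≈ 834.4 → 834 mm

590 × 834 mm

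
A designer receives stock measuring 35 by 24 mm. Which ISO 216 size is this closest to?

A10 (26 × 37 mm)

Aspect ratio 35/24 ≈ 1.458 (ISO target is √2 ≈ 1.414).
In the A-series (A0 area = 1 m²): A10 = 26 × 37 mm.
Off by 4 mm total — nearest standard size.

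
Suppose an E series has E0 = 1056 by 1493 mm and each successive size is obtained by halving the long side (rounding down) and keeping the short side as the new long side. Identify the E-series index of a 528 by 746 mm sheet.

E2

E0: 1056 × 1493 mm
E1: 746 × 1056 mm
E2: 528 × 746 mm
E3: 373 × 528 mm
→ matches E2.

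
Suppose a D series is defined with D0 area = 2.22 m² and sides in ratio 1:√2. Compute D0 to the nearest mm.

1253 × 1772 mm

Let the short side be w mm. Then w · w√2 = 2.22 m² = 2,220,000 mm².
w² = 2,220,000/√2, so w ≈ 1252.9 mm; long side = w√2 ≈ 1771.9 mm.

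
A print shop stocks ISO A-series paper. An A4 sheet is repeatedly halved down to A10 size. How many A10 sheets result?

64

Each ISO step halves the sheet: 1 × A4 → 2 × A5 → 4 × A6 → 8 × A7 → …
From A4 to A10 is 6 halving steps: 2^6 = 64.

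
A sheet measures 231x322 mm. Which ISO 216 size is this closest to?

C4 (229 × 324 mm)

Aspect ratio 322/231 ≈ 1.394 (ISO target is √2 ≈ 1.414).
In the C-series (envelope sizes, between A and B): C4 = 229 × 324 mm.
Off by 4 mm total — nearest standard size.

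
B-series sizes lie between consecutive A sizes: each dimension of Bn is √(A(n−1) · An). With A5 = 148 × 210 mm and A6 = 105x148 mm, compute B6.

Short side: √(148 · 105) = √15540 ≈ 124.7 → 125 mm
Long side: √(210 · 148) = √31080 ≈ 176.3 → 176 mm

125 × 176 mm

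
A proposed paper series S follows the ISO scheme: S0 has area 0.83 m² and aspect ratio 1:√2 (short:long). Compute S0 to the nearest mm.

766 × 1083 mm

Let the short side be w mm. Then w · w√2 = 0.83 m² = 830,000 mm².
w² = 830,000/√2, so w ≈ 766.1 mm; long side = w√2 ≈ 1083.4 mm.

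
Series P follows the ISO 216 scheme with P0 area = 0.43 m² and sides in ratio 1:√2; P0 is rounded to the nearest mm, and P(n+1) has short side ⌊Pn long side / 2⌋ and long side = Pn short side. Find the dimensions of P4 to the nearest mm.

137 × 195 mm

Let P0's short side be w mm. w · w√2 = 0.43 m² = 430,000 mm², so w ≈ 551.4 mm and w√2 ≈ 779.8 mm → P0 = 551 × 780 mm.
P1: ⌊780/2⌋ × 551 = 390 × 551 mm
P2: ⌊551/2⌋ × 390 = 275 × 390 mm
P3: ⌊390/2⌋ × 275 = 195 × 275 mm
P4: ⌊275/2⌋ × 195 = 137 × 195 mm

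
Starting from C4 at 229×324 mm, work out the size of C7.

81 × 114 mm

C5: ⌊324/2⌋ × 229 = 162 × 229 mm
C6: ⌊229/2⌋ × 162 = 114 × 162 mm
C7: ⌊162/2⌋ × 114 = 81 × 114 mm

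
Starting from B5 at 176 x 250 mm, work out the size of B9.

B6: ⌊250/2⌋ × 176 = 125 × 176 mm
B7: ⌊176/2⌋ × 125 = 88 × 125 mm
B8: ⌊125/2⌋ × 88 = 62 × 88 mm
B9: ⌊88/2⌋ × 62 = 44 × 62 mm

44 × 62 mm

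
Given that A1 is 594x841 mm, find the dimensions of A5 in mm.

A2: ⌊841/2⌋ × 594 = 420 × 594 mm
A3: ⌊594/2⌋ × 420 = 297 × 420 mm
A4: ⌊420/2⌋ × 297 = 210 × 297 mm
A5: ⌊297/2⌋ × 210 = 148 × 210 mm

148 × 210 mm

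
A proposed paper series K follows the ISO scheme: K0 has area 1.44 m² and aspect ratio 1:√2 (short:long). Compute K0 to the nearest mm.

Let the short side be w mm. Then w · w√2 = 1.44 m² = 1,440,000 mm².
w² = 1,440,000/√2, so w ≈ 1009.1 mm; long side = w√2 ≈ 1427.0 mm.

1009 × 1427 mm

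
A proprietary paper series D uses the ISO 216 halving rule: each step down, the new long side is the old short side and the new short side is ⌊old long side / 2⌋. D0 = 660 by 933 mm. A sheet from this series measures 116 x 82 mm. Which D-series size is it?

D0: 660 × 933 mm
D1: 466 × 660 mm
D2: 330 × 466 mm
D3: 233 × 330 mm
D4: 165 × 233 mm
D5: 116 × 165 mm
D6: 82 × 116 mm
D7: 58 × 82 mm
→ matches D6.

D6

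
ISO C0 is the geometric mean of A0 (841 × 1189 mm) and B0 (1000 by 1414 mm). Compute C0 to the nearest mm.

Short: √(841 · 1000) = √841000 ≈ 917.1 mm.
Long: √(1189 · 1414) = √1681246 ≈ 1296.6 mm.

917 × 1297 mm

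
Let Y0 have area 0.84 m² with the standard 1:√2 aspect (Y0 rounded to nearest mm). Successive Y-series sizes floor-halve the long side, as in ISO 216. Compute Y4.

Let Y0's short side be w mm. w · w√2 = 0.84 m² = 840,000 mm², so w ≈ 770.7 mm and w√2 ≈ 1089.9 mm → Y0 = 771 × 1090 mm.
Y1: ⌊1090/2⌋ × 771 = 545 × 771 mm
Y2: ⌊771/2⌋ × 545 = 385 × 545 mm
Y3: ⌊545/2⌋ × 385 = 272 × 385 mm
Y4: ⌊385/2⌋ × 272 = 192 × 272 mm

192 × 272 mm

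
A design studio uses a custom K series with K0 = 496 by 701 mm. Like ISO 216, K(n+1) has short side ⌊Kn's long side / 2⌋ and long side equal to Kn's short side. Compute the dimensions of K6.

K1: ⌊701/2⌋ × 496 = 350 × 496 mm
K2: ⌊496/2⌋ × 350 = 248 × 350 mm
K3: ⌊350/2⌋ × 248 = 175 × 248 mm
K4: ⌊248/2⌋ × 175 = 124 × 175 mm
K5: ⌊175/2⌋ × 124 = 87 × 124 mm
K6: ⌊124/2⌋ × 87 = 62 × 87 mm

62 × 87 mm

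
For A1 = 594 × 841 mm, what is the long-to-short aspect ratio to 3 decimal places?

841 / 594 = 1.416
ISO 216 targets √2 ≈ 1.414; the +0.002 deviation is from mm rounding.

1.416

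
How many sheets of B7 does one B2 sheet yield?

32

Each ISO step halves the sheet: 1 × B2 → 2 × B3 → 4 × B4 → 8 × B5 → …
From B2 to B7 is 5 halving steps: 2^5 = 32.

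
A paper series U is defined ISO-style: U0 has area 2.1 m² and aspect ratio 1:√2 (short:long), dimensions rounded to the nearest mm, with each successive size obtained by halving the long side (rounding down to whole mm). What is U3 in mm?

430 × 609 mm

Let U0's short side be w mm. w · w√2 = 2.1 m² = 2,100,000 mm², so w ≈ 1218.6 mm and w√2 ≈ 1723.3 mm → U0 = 1219 × 1723 mm.
U1: ⌊1723/2⌋ × 1219 = 861 × 1219 mm
U2: ⌊1219/2⌋ × 861 = 609 × 861 mm
U3: ⌊861/2⌋ × 609 = 430 × 609 mm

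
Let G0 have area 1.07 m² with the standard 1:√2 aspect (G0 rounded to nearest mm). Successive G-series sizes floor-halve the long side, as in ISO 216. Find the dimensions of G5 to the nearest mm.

Let G0's short side be w mm. w · w√2 = 1.07 m² = 1,070,000 mm², so w ≈ 869.8 mm and w√2 ≈ 1230.1 mm → G0 = 870 × 1230 mm.
G1: ⌊1230/2⌋ × 870 = 615 × 870 mm
G2: ⌊870/2⌋ × 615 = 435 × 615 mm
G3: ⌊615/2⌋ × 435 = 307 × 435 mm
G4: ⌊435/2⌋ × 307 = 217 × 307 mm
G5: ⌊307/2⌋ × 217 = 153 × 217 mm

153 × 217 mm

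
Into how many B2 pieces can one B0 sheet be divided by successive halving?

Each ISO step halves the sheet: 1 × B0 → 2 × B1 → 4 × B2
From B0 to B2 is 2 halving steps: 2^2 = 4.

4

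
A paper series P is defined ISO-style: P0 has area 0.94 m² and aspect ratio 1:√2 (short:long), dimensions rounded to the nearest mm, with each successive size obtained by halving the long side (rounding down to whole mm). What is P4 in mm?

Let P0's short side be w mm. w · w√2 = 0.94 m² = 940,000 mm², so w ≈ 815.3 mm and w√2 ≈ 1153.0 mm → P0 = 815 × 1153 mm.
P1: ⌊1153/2⌋ × 815 = 576 × 815 mm
P2: ⌊815/2⌋ × 576 = 407 × 576 mm
P3: ⌊576/2⌋ × 407 = 288 × 407 mm
P4: ⌊407/2⌋ × 288 = 203 × 288 mm

203 × 288 mm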